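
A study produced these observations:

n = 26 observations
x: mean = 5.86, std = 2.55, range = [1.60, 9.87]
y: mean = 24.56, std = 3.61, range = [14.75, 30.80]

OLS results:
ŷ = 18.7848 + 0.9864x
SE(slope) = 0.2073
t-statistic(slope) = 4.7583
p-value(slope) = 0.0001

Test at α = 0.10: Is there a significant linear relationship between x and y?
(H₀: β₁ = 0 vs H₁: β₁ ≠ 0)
Since p-value = 0.0001 < α = 0.10, reject H₀ — the slope is significantly different from 0.

Hypothesis test for the slope coefficient:

H₀: β₁ = 0 (no linear relationship)
H₁: β₁ ≠ 0 (linear relationship exists)

Test statistic: t = β̂₁ / SE(β̂₁) = 0.9864 / 0.2073 = 4.7583

With df = 24, the two-sided p-value for |t| = 4.7583 is 0.0001.

Decision rule: reject H₀ if p-value < α.
p-value = 0.0001 < α = 0.10 → reject H₀.

There is sufficient evidence at the 10% significance level to conclude that a linear relationship exists between x and y.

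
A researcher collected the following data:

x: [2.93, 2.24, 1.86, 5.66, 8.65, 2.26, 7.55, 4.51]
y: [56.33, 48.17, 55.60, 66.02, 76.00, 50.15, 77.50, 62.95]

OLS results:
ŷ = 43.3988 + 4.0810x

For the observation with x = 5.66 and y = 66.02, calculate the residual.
Residual = -0.4773

The residual is the difference between the actual value and the predicted value:

Residual = y - ŷ

Step 1: Calculate predicted value
ŷ = 43.3988 + 4.0810 × 5.66
ŷ = 66.4973

Step 2: Calculate residual
Residual = 66.02 - 66.4973
Residual = -0.4773

Sign check: y < ŷ, so the point is below the line and the fit overestimates here.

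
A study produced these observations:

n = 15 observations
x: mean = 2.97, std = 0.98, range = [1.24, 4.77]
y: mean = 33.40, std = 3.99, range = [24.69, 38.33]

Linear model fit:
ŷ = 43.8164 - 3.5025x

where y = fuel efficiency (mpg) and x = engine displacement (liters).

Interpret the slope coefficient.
For each additional liter of engine displacement, predicted fuel efficiency decreases by approximately 3.5025 mpg.

β₁ = -3.5025 is the change in predicted fuel efficiency (mpg) per additional liter of engine displacement.

Interpretation:
- Engine displacement up by 1 liter → predicted fuel efficiency decreases by 3.5025 mpg
- This is a linear approximation: the same per-unit change is assumed across the whole observed x range

(β₀ = 43.8164 is the fitted value at x = 0 and is not part of the slope interpretation.)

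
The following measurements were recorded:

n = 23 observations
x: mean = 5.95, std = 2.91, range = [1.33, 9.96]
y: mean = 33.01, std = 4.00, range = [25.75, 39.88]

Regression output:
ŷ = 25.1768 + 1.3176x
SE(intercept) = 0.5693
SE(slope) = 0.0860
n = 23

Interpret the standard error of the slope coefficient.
SE(β̂₁) = 0.0860 is the estimated standard deviation of the slope estimate across repeated samples; relative to β̂₁ = 1.3176 that is 6.5%, a precise estimate.

SE(β̂₁) = 0.0860 says: if we drew many samples of n = 23 from the same population and refit each time, the fitted slopes would scatter with a standard deviation of roughly 0.0860 around the true β₁.

Relative precision:
- SE / |β̂₁| = 0.0860 / 1.3176 = 6.5%
- Rule of thumb (under 20%: precise; 20% to under 50%: moderately precise; 50% or more: imprecise) → precise

Rough 95% range (±2 SE): 1.3176 ± 0.1720 → (1.1456, 1.4896).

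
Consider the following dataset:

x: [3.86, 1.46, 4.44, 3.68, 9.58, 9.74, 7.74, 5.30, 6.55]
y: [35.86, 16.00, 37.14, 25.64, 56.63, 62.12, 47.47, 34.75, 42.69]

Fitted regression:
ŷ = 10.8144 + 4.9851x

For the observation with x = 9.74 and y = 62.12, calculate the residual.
Residual = 2.7507

The residual is the difference between the actual value and the predicted value:

Residual = y - ŷ

Step 1: Calculate predicted value
ŷ = 10.8144 + 4.9851 × 9.74
ŷ = 59.3693

Step 2: Calculate residual
Residual = 62.12 - 59.3693
Residual = 2.7507

Interpretation: the model underestimates the actual value by 2.7507 at this point (positive residual → observation lies above the fitted line).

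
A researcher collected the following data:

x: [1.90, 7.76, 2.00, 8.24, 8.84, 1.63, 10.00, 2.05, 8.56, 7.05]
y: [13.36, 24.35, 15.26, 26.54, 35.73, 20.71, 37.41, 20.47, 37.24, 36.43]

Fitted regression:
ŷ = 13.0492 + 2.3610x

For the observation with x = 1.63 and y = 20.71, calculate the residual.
Residual = 3.8124

The residual is the difference between the actual value and the predicted value:

Residual = y - ŷ

Step 1: Calculate predicted value
ŷ = 13.0492 + 2.3610 × 1.63
ŷ = 16.8976

Step 2: Calculate residual
Residual = 20.71 - 16.8976
Residual = 3.8124

Interpretation: the model underestimates the actual value by 3.8124 at this point (positive residual → observation lies above the fitted line).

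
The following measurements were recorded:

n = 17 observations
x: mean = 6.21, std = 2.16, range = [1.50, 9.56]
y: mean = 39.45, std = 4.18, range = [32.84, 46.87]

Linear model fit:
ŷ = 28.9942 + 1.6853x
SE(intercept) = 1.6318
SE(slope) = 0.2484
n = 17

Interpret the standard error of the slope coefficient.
The slope 1.6853 is pinned down to within about ±0.2484 (one SE) by these data — relative uncertainty 14.7%, i.e. precise.

What SE measures:
- The standard error quantifies the sampling variability of the coefficient estimate
- It is the estimated standard deviation of β̂₁ across hypothetical repeated samples of the same size
- Smaller SE → more precise estimate

Relative precision:
- SE / |β̂₁| = 0.2484 / 1.6853 = 14.7%
- Rule of thumb (under 20%: precise; 20% to under 50%: moderately precise; 50% or more: imprecise) → precise

Rough 95% range (±2 SE): 1.6853 ± 0.4968 → (1.1885, 2.1821).

What drives SE(β̂₁): larger n (here n = 17) → smaller SE; more residual scatter → larger SE; wider spread of x values → smaller SE.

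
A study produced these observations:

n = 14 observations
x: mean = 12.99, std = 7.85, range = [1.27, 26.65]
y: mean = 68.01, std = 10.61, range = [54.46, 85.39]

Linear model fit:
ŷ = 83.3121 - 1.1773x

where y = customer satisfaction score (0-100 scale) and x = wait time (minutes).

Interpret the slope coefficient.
On average, satisfaction score is about 1.1773 points lower for every extra minute of wait time.

The slope coefficient β₁ = -1.1773 represents the marginal effect of wait time on satisfaction score.

Interpretation:
- Wait time up by 1 minute → predicted satisfaction score decreases by 1.1773 points
- This is a linear approximation: the same per-unit change is assumed across the whole observed x range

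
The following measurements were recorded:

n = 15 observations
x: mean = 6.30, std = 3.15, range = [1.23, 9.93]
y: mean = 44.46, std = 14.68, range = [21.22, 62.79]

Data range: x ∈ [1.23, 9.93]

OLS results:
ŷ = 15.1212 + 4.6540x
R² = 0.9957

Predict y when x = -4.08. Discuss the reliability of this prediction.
The equation gives ŷ = -3.8671; however x = -4.08 is 5.31 units below the observed range, so this extrapolated value should not be trusted.

Prediction calculation:
ŷ = 15.1212 + 4.6540 × (-4.08)
ŷ = -3.8671

Reliability:
- Data range: x ∈ [1.23, 9.93]
- Prediction point: x = -4.08 is 5.31 units below the observed range → this is EXTRAPOLATION, not interpolation

Why that matters here:
- R² describes fit only over the sampled x values; it says nothing about behaviour beyond them
- There are no observations near this x to validate the fitted line there
- Real relationships often flatten, saturate, or turn nonlinear at extremes

Report the number if required, but flag clearly that it is an extrapolation.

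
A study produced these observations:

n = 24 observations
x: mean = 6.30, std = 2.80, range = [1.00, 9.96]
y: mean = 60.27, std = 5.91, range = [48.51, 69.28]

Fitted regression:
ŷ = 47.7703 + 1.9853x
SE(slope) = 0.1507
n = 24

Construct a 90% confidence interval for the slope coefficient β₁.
The 90% CI for β₁ is (1.7265, 2.2441)

Confidence interval for the slope:

The 90% CI for β₁ is: β̂₁ ± t*(α/2, n-2) × SE(β̂₁)

Step 1: Find critical t-value
- Confidence level = 0.9
- Degrees of freedom = n - 2 = 24 - 2 = 22
- t*(α/2, 22) = 1.7171

Step 2: Calculate margin of error
Margin = 1.7171 × 0.1507 = 0.2588

Step 3: Construct interval
CI = 1.9853 ± 0.2588
CI = (1.7265, 2.2441)

Interpretation: intervals built this way capture the true β₁ in 90% of repeated samples; here the plausible range for the per-unit effect of x on y is 1.7265 to 2.2441.
The interval does not include 0, suggesting a significant linear relationship.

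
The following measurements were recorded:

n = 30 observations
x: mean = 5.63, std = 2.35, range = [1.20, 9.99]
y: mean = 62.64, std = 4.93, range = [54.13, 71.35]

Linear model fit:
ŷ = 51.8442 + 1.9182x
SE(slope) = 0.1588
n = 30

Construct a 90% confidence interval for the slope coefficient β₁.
The 90% CI for β₁ is (1.6481, 2.1883)

Confidence interval for the slope:

The 90% CI for β₁ is: β̂₁ ± t*(α/2, n-2) × SE(β̂₁)

Step 1: Find critical t-value
- Confidence level = 0.9
- Degrees of freedom = n - 2 = 30 - 2 = 28
- t*(α/2, 28) = 1.7011

Step 2: Calculate margin of error
Margin = 1.7011 × 0.1588 = 0.2701

Step 3: Construct interval
CI = 1.9182 ± 0.2701
CI = (1.6481, 2.1883)

Interpretation: intervals built this way capture the true β₁ in 90% of repeated samples; here the plausible range for the per-unit effect of x on y is 1.6481 to 2.1883.
Since 0 is outside the interval, a two-sided test at α = 0.10 would reject H₀: β₁ = 0.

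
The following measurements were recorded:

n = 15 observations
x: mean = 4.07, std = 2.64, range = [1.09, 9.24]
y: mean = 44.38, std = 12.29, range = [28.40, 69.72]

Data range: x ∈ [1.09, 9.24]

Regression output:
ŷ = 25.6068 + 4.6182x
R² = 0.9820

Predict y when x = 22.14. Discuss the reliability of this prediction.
ŷ = 127.8537, but this is extrapolation (above the data range [1.09, 9.24]) and may be unreliable.

Prediction calculation:
ŷ = 25.6068 + 4.6182 × 22.14
ŷ = 127.8537

Reliability:
- Data range: x ∈ [1.09, 9.24]
- Prediction point: x = 22.14 is 12.90 units above the observed range → this is EXTRAPOLATION, not interpolation

Why that matters here:
- Real relationships often flatten, saturate, or turn nonlinear at extremes
- There are no observations near this x to validate the fitted line there
- The standard error of prediction grows with (x − x̄)², and x = 22.14 is far from x̄ = 4.07

Report the number if required, but flag clearly that it is an extrapolation.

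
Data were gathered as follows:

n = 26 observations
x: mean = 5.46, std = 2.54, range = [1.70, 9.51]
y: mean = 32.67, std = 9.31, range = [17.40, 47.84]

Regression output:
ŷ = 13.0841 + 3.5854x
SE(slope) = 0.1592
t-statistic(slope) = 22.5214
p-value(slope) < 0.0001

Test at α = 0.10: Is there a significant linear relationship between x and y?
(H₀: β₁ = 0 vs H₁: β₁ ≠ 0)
Since p-value < 0.0001 < α = 0.10, reject H₀ — the slope is significantly different from 0.

Hypothesis test for the slope coefficient:

H₀: β₁ = 0 (no linear relationship)
H₁: β₁ ≠ 0 (linear relationship exists)

Test statistic: t = β̂₁ / SE(β̂₁) = 3.5854 / 0.1592 = 22.5214

p < 0.0001: how often a slope estimate this far from 0 (in SE units) would arise by chance if β₁ were truly 0.

Decision rule: reject H₀ if p-value < α.
p-value < 0.0001 < α = 0.10 → reject H₀.

At α = 0.10 the data do provide convincing evidence of a nonzero slope.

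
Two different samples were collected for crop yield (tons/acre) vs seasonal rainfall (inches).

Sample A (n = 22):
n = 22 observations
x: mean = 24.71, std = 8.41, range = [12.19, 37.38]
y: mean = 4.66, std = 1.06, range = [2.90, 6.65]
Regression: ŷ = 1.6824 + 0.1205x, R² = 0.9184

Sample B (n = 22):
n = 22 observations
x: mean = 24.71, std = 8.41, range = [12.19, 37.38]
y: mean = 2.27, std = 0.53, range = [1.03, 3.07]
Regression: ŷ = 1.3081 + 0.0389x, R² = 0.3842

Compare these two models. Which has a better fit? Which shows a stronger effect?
Model A has the better fit (R² = 0.9184 vs 0.3842). Model A shows the stronger effect (|β₁| = 0.1205 vs 0.0389).

Model Comparison:

Fit — compare R²:
- Model A: R² = 0.9184 → 91.84% of variance in crop yield explained
- Model B: R² = 0.3842 → 38.42% of variance in crop yield explained
- 0.9184 > 0.3842 → Model A has the better fit

Strength of effect — compare |β₁|:
- Model A: β₁ = 0.1205 → predicted crop yield rises 0.1205 tons/acre per additional inch of rainfall
- Model B: β₁ = 0.0389 → predicted crop yield rises 0.0389 tons/acre per additional inch of rainfall
- |0.1205| > |0.0389| → Model A shows the stronger marginal effect

Note: The two samples could reflect different populations, time periods, or measurement quality.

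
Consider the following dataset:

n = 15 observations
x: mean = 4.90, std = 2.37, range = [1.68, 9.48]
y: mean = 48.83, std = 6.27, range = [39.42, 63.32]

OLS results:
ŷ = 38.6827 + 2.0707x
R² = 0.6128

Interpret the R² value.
The model explains 61.28% of the variance in y (R² = 0.6128), leaving 38.72% unexplained; the fit is moderate.

R² (coefficient of determination) measures the proportion of variance in y explained by the regression model.

Here R² = 0.6128:
- Explained: 61.28% of the variation in y
- Unexplained (residual): 100% − 61.28% = 38.72%
- Rule of thumb (below 0.3 weak; 0.3 to below 0.7 moderate; 0.7 and above strong) → moderate

Note: R² never decreases when predictors are added, so it should not be used alone to compare models of different size.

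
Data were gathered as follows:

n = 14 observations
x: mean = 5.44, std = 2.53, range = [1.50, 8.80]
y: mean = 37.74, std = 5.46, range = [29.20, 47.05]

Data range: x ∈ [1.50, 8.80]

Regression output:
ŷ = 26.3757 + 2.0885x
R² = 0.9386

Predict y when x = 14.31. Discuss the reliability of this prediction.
The equation gives ŷ = 56.2621; however x = 14.31 is 5.51 units above the observed range, so this extrapolated value should not be trusted.

Prediction calculation:
ŷ = 26.3757 + 2.0885 × 14.31
ŷ = 56.2621

Reliability:
- Data range: x ∈ [1.50, 8.80]
- Prediction point: x = 14.31 is 5.51 units above the observed range → this is EXTRAPOLATION, not interpolation

Why that matters here:
- Real relationships often flatten, saturate, or turn nonlinear at extremes
- The linear relationship may not hold outside the observed range

A defensible statement: 'if the linear trend continued to x = 14.31, y would be about 56.2621' — the premise is untested.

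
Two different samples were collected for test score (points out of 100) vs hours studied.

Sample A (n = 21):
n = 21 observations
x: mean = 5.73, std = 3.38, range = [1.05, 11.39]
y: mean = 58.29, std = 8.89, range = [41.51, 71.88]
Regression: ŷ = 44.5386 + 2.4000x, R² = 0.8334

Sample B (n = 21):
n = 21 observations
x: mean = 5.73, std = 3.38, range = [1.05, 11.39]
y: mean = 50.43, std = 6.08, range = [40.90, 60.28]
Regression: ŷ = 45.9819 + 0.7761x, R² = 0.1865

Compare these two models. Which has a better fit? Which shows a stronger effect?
Model A has the better fit (R² = 0.8334 vs 0.1865). Model A shows the stronger effect (|β₁| = 2.4000 vs 0.7761).

Model Comparison:

Fit — compare R²:
- Model A: R² = 0.8334 → 83.34% of variance in test score explained
- Model B: R² = 0.1865 → 18.65% of variance in test score explained
- 0.8334 > 0.1865 → Model A has the better fit

Strength of effect — compare |β₁|:
- Model A: β₁ = 2.4000 → predicted test score rises 2.4000 points per additional hour of study time
- Model B: β₁ = 0.7761 → predicted test score rises 0.7761 points per additional hour of study time
- |2.4000| > |0.7761| → Model A shows the stronger marginal effect

Notes:
- A better fit (higher R²) doesn't necessarily mean a more important relationship.
- R² measures how tightly points cluster around the line; β₁ measures how steep the line is — they answer different questions.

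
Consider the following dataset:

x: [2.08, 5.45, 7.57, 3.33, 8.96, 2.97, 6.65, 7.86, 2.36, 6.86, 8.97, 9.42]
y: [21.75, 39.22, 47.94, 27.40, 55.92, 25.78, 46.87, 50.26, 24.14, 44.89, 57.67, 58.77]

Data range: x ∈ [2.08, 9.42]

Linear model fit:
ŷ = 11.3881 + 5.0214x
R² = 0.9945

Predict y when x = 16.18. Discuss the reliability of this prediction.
ŷ = 92.6344, but this is extrapolation (above the data range [2.08, 9.42]) and may be unreliable.

Prediction calculation:
ŷ = 11.3881 + 5.0214 × 16.18
ŷ = 92.6344

Reliability:
- Data range: x ∈ [2.08, 9.42]
- Prediction point: x = 16.18 is 6.76 units above the observed range → this is EXTRAPOLATION, not interpolation

Why that matters here:
- The standard error of prediction grows with (x − x̄)², and x = 16.18 is far from x̄ = 6.04
- There are no observations near this x to validate the fitted line there

Report the number if required, but flag clearly that it is an extrapolation.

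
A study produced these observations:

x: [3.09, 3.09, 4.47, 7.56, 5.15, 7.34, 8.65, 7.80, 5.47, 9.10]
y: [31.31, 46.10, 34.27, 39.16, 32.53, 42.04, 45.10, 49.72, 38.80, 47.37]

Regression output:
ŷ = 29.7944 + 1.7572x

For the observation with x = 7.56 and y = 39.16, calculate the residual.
Residual = -3.9188

The residual is the difference between the actual value and the predicted value:

Residual = y - ŷ

Step 1: Calculate predicted value
ŷ = 29.7944 + 1.7572 × 7.56
ŷ = 43.0788

Step 2: Calculate residual
Residual = 39.16 - 43.0788
Residual = -3.9188

Sign check: y < ŷ, so the point is below the line and the fit overestimates here.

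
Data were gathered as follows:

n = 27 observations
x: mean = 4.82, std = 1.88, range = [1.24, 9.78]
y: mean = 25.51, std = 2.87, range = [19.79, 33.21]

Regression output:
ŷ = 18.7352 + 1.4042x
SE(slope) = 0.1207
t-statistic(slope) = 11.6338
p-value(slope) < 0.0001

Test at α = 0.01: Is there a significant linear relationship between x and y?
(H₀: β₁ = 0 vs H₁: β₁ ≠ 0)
Since p-value < 0.0001 < α = 0.01, reject H₀ — the slope is significantly different from 0.

Hypothesis test for the slope coefficient:

H₀: β₁ = 0 (no linear relationship)
H₁: β₁ ≠ 0 (linear relationship exists)

Test statistic: t = β̂₁ / SE(β̂₁) = 1.4042 / 0.1207 = 11.6338

The p-value (<0.0001) is the probability, under H₀, of a t-statistic at least as extreme as |t| = 11.6338 (two-sided, df = n − 2 = 25).

Decision rule: reject H₀ if p-value < α.
p-value < 0.0001 < α = 0.01 → reject H₀.

There is sufficient evidence at the 1% significance level to conclude that a linear relationship exists between x and y.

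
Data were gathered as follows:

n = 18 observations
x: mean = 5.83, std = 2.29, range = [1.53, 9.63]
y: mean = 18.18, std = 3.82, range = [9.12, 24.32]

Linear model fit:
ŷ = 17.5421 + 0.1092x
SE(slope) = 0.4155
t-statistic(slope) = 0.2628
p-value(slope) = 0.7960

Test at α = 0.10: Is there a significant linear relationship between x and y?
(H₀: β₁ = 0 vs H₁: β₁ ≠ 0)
Since p-value = 0.7960 ≥ α = 0.10, fail to reject H₀ — the slope is not significantly different from 0.

Hypothesis test for the slope coefficient:

H₀: β₁ = 0 (no linear relationship)
H₁: β₁ ≠ 0 (linear relationship exists)

Test statistic: t = β̂₁ / SE(β̂₁) = 0.1092 / 0.4155 = 0.2628

p = 0.7960: how often a slope estimate this far from 0 (in SE units) would arise by chance if β₁ were truly 0.

Decision rule: reject H₀ if p-value < α.
p-value = 0.7960 ≥ α = 0.10 → fail to reject H₀.

At α = 0.10 the data do not provide convincing evidence of a nonzero slope.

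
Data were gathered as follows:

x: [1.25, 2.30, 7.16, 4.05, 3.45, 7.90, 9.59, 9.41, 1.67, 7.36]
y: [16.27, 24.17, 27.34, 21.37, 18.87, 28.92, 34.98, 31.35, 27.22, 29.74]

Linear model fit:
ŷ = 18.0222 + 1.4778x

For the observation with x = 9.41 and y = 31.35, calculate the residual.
Residual = -0.5783

The residual is the difference between the actual value and the predicted value:

Residual = y - ŷ

Step 1: Calculate predicted value
ŷ = 18.0222 + 1.4778 × 9.41
ŷ = 31.9283

Step 2: Calculate residual
Residual = 31.35 - 31.9283
Residual = -0.5783

Sign check: y < ŷ, so the point is below the line and the fit overestimates here.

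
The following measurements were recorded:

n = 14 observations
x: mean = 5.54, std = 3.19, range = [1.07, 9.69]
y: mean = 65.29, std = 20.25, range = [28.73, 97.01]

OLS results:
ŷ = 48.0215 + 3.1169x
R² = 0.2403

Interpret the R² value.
R² = 0.2403 means 24.03% of the variation in y is explained by the linear relationship with x. This indicates a weak fit.

The coefficient of determination R² is the fraction of the total variation in y that the fitted line accounts for.

Here R² = 0.2403:
- Explained: 24.03% of the variation in y
- Unexplained (residual): 100% − 24.03% = 75.97%
- Rule of thumb (below 0.3 weak; 0.3 to below 0.7 moderate; 0.7 and above strong) → weak

Calculation: R² = 1 − (SS_res / SS_tot), where SS_res is the sum of squared residuals and SS_tot the total sum of squares.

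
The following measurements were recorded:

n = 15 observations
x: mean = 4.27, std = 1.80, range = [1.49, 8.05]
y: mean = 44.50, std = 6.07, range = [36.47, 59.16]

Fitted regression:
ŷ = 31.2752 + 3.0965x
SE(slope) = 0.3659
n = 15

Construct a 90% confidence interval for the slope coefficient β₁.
The 90% CI for β₁ is (2.4485, 3.7445)

Confidence interval for the slope:

The 90% CI for β₁ is: β̂₁ ± t*(α/2, n-2) × SE(β̂₁)

Step 1: Find critical t-value
- Confidence level = 0.9
- Degrees of freedom = n - 2 = 15 - 2 = 13
- t*(α/2, 13) = 1.7709

Step 2: Calculate margin of error
Margin = 1.7709 × 0.3659 = 0.6480

Step 3: Construct interval
CI = 3.0965 ± 0.6480
CI = (2.4485, 3.7445)

Interpretation: intervals built this way capture the true β₁ in 90% of repeated samples; here the plausible range for the per-unit effect of x on y is 2.4485 to 3.7445.
Both endpoints are positive, so the data support a genuinely positive slope at this confidence level.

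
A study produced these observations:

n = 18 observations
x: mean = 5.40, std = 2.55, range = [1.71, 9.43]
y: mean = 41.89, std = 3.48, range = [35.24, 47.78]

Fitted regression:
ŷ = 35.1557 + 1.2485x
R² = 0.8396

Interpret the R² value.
The model explains 83.96% of the variance in y (R² = 0.8396), leaving 16.04% unexplained; the fit is strong.

R² (coefficient of determination) measures the proportion of variance in y explained by the regression model.

Here R² = 0.8396:
- Explained: 83.96% of the variation in y
- Unexplained (residual): 100% − 83.96% = 16.04%
- Rule of thumb (below 0.3 weak; 0.3 to below 0.7 moderate; 0.7 and above strong) → strong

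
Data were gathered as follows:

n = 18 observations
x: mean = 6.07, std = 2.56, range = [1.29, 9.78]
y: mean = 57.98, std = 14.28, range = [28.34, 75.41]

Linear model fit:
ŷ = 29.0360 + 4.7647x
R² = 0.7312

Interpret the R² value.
R² = 0.7312 means 73.12% of the variation in y is explained by the linear relationship with x. This indicates a strong fit.

R² = 1 − SS_res/SS_tot compares the residual scatter to the total scatter of y about its mean.

Here R² = 0.7312:
- Explained: 73.12% of the variation in y
- Unexplained (residual): 100% − 73.12% = 26.88%
- Rule of thumb (below 0.3 weak; 0.3 to below 0.7 moderate; 0.7 and above strong) → strong

Equivalently, for simple linear regression R² = r², so |r| = √0.7312 ≈ 0.8551.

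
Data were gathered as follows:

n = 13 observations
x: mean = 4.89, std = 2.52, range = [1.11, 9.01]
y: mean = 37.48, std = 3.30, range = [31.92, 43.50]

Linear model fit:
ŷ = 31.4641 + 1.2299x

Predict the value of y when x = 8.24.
ŷ = 41.5985

To predict y for x = 8.24, substitute into the regression equation:

ŷ = 31.4641 + 1.2299 × 8.24
ŷ = 31.4641 + 10.1344
ŷ = 41.5985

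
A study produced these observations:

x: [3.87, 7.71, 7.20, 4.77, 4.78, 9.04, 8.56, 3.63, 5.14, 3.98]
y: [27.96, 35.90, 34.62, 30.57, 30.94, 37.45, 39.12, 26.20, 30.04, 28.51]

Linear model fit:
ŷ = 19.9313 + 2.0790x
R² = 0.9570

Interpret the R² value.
R² = 0.9570 means 95.70% of the variation in y is explained by the linear relationship with x. This indicates a strong fit.

The coefficient of determination R² is the fraction of the total variation in y that the fitted line accounts for.

Here R² = 0.9570:
- Explained: 95.70% of the variation in y
- Unexplained (residual): 100% − 95.70% = 4.30%
- Rule of thumb (below 0.3 weak; 0.3 to below 0.7 moderate; 0.7 and above strong) → strong

Note: R² says nothing about causation, and a high R² does not by itself mean the linear form is appropriate — check the residuals.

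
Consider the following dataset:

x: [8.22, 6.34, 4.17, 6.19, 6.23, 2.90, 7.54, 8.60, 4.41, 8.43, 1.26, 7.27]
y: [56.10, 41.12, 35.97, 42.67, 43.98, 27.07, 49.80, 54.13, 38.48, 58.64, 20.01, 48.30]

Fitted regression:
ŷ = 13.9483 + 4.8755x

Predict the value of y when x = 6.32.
ŷ = 44.7615

To predict y for x = 6.32, substitute into the regression equation:

ŷ = 13.9483 + 4.8755 × 6.32
ŷ = 13.9483 + 30.8132
ŷ = 44.7615

This is the fitted mean response at that x — an individual observation would come with a wider prediction interval.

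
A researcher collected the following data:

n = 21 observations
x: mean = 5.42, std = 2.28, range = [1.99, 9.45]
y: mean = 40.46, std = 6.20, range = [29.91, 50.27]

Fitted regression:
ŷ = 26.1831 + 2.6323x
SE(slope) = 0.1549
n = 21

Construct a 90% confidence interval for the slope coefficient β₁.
The 90% CI for β₁ is (2.3645, 2.9001)

Confidence interval for the slope:

The 90% CI for β₁ is: β̂₁ ± t*(α/2, n-2) × SE(β̂₁)

Step 1: Find critical t-value
- Confidence level = 0.9
- Degrees of freedom = n - 2 = 21 - 2 = 19
- t*(α/2, 19) = 1.7291

Step 2: Calculate margin of error
Margin = 1.7291 × 0.1549 = 0.2678

Step 3: Construct interval
CI = 2.6323 ± 0.2678
CI = (2.3645, 2.9001)

Interpretation: intervals built this way capture the true β₁ in 90% of repeated samples; here the plausible range for the per-unit effect of x on y is 2.3645 to 2.9001.
Both endpoints are positive, so the data support a genuinely positive slope at this confidence level.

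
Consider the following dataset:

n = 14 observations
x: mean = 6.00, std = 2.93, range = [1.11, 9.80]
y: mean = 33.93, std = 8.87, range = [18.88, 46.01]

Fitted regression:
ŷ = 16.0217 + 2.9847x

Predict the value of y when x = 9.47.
ŷ = 44.2868

To predict y for x = 9.47, substitute into the regression equation:

ŷ = 16.0217 + 2.9847 × 9.47
ŷ = 16.0217 + 28.2651
ŷ = 44.2868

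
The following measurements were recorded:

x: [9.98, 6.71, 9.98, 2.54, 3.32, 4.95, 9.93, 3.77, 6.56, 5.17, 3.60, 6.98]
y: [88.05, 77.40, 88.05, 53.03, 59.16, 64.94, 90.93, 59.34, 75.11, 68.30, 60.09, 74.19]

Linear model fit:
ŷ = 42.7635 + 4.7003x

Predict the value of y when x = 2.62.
ŷ = 55.0783

x = 2.62 lies inside the observed range [2.54, 9.98], so the fitted equation applies directly:

ŷ = 42.7635 + 4.7003 × 2.62
ŷ = 42.7635 + 12.3148
ŷ = 55.0783

This is the fitted mean response at that x — an individual observation would come with a wider prediction interval.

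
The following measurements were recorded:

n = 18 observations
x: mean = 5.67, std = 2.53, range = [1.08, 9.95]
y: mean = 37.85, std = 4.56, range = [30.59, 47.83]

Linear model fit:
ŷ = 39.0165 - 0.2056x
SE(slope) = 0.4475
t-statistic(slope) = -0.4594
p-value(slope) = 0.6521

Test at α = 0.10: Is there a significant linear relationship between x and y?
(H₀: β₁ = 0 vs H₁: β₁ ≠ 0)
p-value = 0.6521 ≥ α = 0.10, so we fail to reject H₀. The relationship is not significant.

Hypothesis test for the slope coefficient:

H₀: β₁ = 0 (no linear relationship)
H₁: β₁ ≠ 0 (linear relationship exists)

Test statistic: t = β̂₁ / SE(β̂₁) = -0.2056 / 0.4475 = -0.4594

With df = 16, the two-sided p-value for |t| = 0.4594 is 0.6521.

Decision rule: reject H₀ if p-value < α.
p-value = 0.6521 ≥ α = 0.10 → fail to reject H₀.

Conclusion: the linear association between x and y is not significant at the 10% level.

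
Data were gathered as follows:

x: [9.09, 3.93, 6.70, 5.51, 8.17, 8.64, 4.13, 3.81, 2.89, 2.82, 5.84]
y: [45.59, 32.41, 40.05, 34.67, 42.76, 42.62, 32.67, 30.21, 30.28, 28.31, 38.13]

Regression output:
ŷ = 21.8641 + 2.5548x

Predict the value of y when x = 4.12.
ŷ = 32.3899

Plug x = 4.12 into the fitted line:

ŷ = 21.8641 + 2.5548 × 4.12
ŷ = 21.8641 + 10.5258
ŷ = 32.3899

This is the fitted mean response at that x — an individual observation would come with a wider prediction interval.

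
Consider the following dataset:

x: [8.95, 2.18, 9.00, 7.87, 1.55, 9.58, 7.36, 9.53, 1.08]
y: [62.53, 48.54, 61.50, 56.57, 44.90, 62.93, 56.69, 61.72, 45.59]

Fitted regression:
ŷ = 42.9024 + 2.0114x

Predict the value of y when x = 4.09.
ŷ = 51.1290

To predict y for x = 4.09, substitute into the regression equation:

ŷ = 42.9024 + 2.0114 × 4.09
ŷ = 42.9024 + 8.2266
ŷ = 51.1290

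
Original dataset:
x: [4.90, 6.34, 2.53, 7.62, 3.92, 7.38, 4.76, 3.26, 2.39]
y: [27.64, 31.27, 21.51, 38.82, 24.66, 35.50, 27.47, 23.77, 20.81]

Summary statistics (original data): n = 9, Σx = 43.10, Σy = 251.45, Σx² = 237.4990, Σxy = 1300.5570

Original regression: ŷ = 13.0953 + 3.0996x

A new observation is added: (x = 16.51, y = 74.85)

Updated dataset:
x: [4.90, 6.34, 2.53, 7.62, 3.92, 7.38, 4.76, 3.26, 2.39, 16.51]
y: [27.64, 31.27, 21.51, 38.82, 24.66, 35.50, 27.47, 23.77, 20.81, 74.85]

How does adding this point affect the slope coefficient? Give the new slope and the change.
Adding the point moves β₁ from 3.0996 to 3.8209, i.e. it increases by 0.7213 (+23.3%).

x = 16.51 lies well outside the original x-range [2.39, 7.62] (x̄ ≈ 4.79), so this observation has high leverage and can move the slope substantially.

Step 1: Update the sums with the new point (n goes from 9 to 10)
Σx  = 43.10 + 16.51 = 59.61
Σy  = 251.45 + 74.85 = 326.30
Σx² = 237.4990 + 16.51² = 237.4990 + 272.5801 = 510.0791
Σxy = 1300.5570 + 16.51×74.85 = 1300.5570 + 1235.7735 = 2536.3305

Step 2: Recompute the slope with b₁ = (nΣxy − ΣxΣy) / (nΣx² − (Σx)²)
Numerator   = 10×2536.3305 − 59.61×326.30 = 25363.3050 − 19450.7430 = 5912.5620
Denominator = 10×510.0791 − 59.61² = 5100.7910 − 3553.3521 = 1547.4389
b₁(new) = 5912.5620 / 1547.4389 = 3.8209

(Same formula on the original sums: (9×1300.5570 − 43.10×251.45) / (9×237.4990 − 43.10²) = 867.5180 / 279.8810 = 3.0996, matching the given fit.)

Step 3: Change in slope
Δβ₁ = 3.8209 − 3.0996 = +0.7213
Relative change = +0.7213 / 3.0996 × 100% = +23.3%
→ the slope increases when the point is added.

A high-leverage point only changes the slope if it is off the original line; here y = 74.85 is above the original trend, so the slope increases.
In practice: examine leverage (hᵢ) and Cook's distance rather than deleting it automatically; check such a point for data-entry or measurement error.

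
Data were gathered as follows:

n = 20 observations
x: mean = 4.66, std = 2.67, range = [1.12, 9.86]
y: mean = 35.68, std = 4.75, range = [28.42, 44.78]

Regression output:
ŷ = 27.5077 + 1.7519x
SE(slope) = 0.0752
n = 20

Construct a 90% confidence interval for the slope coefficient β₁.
The 90% CI for β₁ is (1.6215, 1.8823)

Confidence interval for the slope:

The 90% CI for β₁ is: β̂₁ ± t*(α/2, n-2) × SE(β̂₁)

Step 1: Find critical t-value
- Confidence level = 0.9
- Degrees of freedom = n - 2 = 20 - 2 = 18
- t*(α/2, 18) = 1.7341

Step 2: Calculate margin of error
Margin = 1.7341 × 0.0752 = 0.1304

Step 3: Construct interval
CI = 1.7519 ± 0.1304
CI = (1.6215, 1.8823)

Interpretation: We are 90% confident that the true slope β₁ lies between 1.6215 and 1.8823.
The interval does not include 0, suggesting a significant linear relationship.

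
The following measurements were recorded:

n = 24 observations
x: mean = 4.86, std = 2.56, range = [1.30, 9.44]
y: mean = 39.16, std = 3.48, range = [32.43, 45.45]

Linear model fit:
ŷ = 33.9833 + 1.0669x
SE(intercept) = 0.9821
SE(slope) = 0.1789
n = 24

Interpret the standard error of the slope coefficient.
SE(β̂₁) = 0.1789 is the estimated standard deviation of the slope estimate across repeated samples; relative to β̂₁ = 1.0669 that is 16.8%, a precise estimate.

SE(β̂₁) = s / √Sxx, where s is the residual standard deviation and Sxx = Σ(x − x̄)². It is the yardstick for how far β̂₁ = 1.0669 could plausibly be from the true slope.

Relative precision:
- SE / |β̂₁| = 0.1789 / 1.0669 = 16.8%
- Rule of thumb (under 20%: precise; 20% to under 50%: moderately precise; 50% or more: imprecise) → precise

Link to interval estimation: a confidence interval for β₁ is β̂₁ ± t* × 0.1789, so SE sets the half-width per unit of t*.

What drives SE(β̂₁): more residual scatter → larger SE; larger n (here n = 24) → smaller SE.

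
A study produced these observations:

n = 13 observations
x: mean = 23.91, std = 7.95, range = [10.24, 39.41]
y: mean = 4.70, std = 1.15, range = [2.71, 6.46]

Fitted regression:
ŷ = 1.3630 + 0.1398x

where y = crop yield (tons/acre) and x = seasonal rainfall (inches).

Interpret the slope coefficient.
An increase of one inch in rainfall is associated with a 0.1398 tons/acre increase in predicted crop yield.

The slope β₁ = 0.1398 gives the rate at which the fitted crop yield changes with rainfall.

Interpretation:
- Rainfall up by 1 inch → predicted crop yield increases by 0.1398 tons/acre
- The effect is assumed constant over the observed range of x (linearity)

(β₀ = 1.3630 is the fitted value at x = 0 and is not part of the slope interpretation.)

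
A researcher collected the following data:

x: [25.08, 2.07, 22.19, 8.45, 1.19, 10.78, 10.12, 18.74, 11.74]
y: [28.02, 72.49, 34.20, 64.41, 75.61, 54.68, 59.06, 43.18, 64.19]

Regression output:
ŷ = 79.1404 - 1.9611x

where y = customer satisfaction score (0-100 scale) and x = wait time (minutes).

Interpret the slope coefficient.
An increase of one minute in wait time is associated with a 1.9611 points decrease in predicted satisfaction score.

The slope coefficient β₁ = -1.9611 represents the marginal effect of wait time on satisfaction score.

Interpretation:
- Wait time up by 1 minute → predicted satisfaction score decreases by 1.9611 points
- The effect is assumed constant over the observed range of x (linearity)

The intercept β₀ = 79.1404 is the predicted satisfaction score when wait time = 0; since the smallest observed x is 1.19, this is an extrapolation and mainly anchors the line.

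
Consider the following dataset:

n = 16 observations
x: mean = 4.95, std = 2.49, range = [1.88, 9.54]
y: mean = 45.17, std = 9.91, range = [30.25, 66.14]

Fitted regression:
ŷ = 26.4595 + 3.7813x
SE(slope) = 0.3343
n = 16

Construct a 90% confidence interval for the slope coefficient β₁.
The 90% CI for β₁ is (3.1925, 4.3701)

Confidence interval for the slope:

The 90% CI for β₁ is: β̂₁ ± t*(α/2, n-2) × SE(β̂₁)

Step 1: Find critical t-value
- Confidence level = 0.9
- Degrees of freedom = n - 2 = 16 - 2 = 14
- t*(α/2, 14) = 1.7613

Step 2: Calculate margin of error
Margin = 1.7613 × 0.3343 = 0.5888

Step 3: Construct interval
CI = 3.7813 ± 0.5888
CI = (3.1925, 4.3701)

Interpretation: intervals built this way capture the true β₁ in 90% of repeated samples; here the plausible range for the per-unit effect of x on y is 3.1925 to 4.3701.
The interval does not include 0, suggesting a significant linear relationship.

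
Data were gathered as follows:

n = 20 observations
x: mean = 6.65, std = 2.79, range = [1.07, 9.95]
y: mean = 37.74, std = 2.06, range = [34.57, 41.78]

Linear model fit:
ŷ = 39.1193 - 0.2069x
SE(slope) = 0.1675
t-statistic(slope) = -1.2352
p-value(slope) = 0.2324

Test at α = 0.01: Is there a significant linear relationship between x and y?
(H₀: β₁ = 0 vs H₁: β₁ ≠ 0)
Since p-value = 0.2324 ≥ α = 0.01, fail to reject H₀ — the slope is not significantly different from 0.

Hypothesis test for the slope coefficient:

H₀: β₁ = 0 (no linear relationship)
H₁: β₁ ≠ 0 (linear relationship exists)

Test statistic: t = β̂₁ / SE(β̂₁) = -0.2069 / 0.1675 = -1.2352

The p-value (0.2324) is the probability, under H₀, of a t-statistic at least as extreme as |t| = 1.2352 (two-sided, df = n − 2 = 18).

Decision rule: reject H₀ if p-value < α.
p-value = 0.2324 ≥ α = 0.01 → fail to reject H₀.

Conclusion: the linear association between x and y is not significant at the 1% level.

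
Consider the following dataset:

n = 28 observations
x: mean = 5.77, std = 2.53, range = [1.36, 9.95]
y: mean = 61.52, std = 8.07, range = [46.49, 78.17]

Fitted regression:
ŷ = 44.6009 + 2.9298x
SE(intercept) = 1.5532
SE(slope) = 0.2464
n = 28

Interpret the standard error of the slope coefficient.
SE(β̂₁) = 0.2464 is the estimated standard deviation of the slope estimate across repeated samples; relative to β̂₁ = 2.9298 that is 8.4%, a precise estimate.

SE(β̂₁) = 0.2464 says: if we drew many samples of n = 28 from the same population and refit each time, the fitted slopes would scatter with a standard deviation of roughly 0.2464 around the true β₁.

Relative precision:
- SE / |β̂₁| = 0.2464 / 2.9298 = 8.4%
- Rule of thumb (under 20%: precise; 20% to under 50%: moderately precise; 50% or more: imprecise) → precise

Link to the t-test: t = β̂₁ / SE(β̂₁) = 2.9298 / 0.2464 = 11.8904, the statistic for H₀: β₁ = 0.

What drives SE(β̂₁): more residual scatter → larger SE; larger n (here n = 28) → smaller SE; wider spread of x values → smaller SE.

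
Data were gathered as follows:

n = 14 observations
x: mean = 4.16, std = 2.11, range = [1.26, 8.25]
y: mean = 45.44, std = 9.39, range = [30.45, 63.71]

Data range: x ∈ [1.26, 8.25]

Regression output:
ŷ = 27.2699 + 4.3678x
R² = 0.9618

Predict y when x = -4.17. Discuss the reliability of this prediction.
The equation gives ŷ = 9.0562; however x = -4.17 is 5.43 units below the observed range, so this extrapolated value should not be trusted.

Prediction calculation:
ŷ = 27.2699 + 4.3678 × (-4.17)
ŷ = 9.0562

Reliability:
- Data range: x ∈ [1.26, 8.25]
- Prediction point: x = -4.17 is 5.43 units below the observed range → this is EXTRAPOLATION, not interpolation

Why that matters here:
- Real relationships often flatten, saturate, or turn nonlinear at extremes
- There are no observations near this x to validate the fitted line there

A defensible statement: 'if the linear trend continued to x = -4.17, y would be about 9.0562' — the premise is untested.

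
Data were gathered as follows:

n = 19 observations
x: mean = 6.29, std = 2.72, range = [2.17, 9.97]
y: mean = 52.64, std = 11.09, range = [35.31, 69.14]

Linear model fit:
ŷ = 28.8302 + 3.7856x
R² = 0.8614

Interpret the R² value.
R² = 0.8614 means 86.14% of the variation in y is explained by the linear relationship with x. This indicates a strong fit.

The coefficient of determination R² is the fraction of the total variation in y that the fitted line accounts for.

Here R² = 0.8614:
- Explained: 86.14% of the variation in y
- Unexplained (residual): 100% − 86.14% = 13.86%
- Rule of thumb (below 0.3 weak; 0.3 to below 0.7 moderate; 0.7 and above strong) → strong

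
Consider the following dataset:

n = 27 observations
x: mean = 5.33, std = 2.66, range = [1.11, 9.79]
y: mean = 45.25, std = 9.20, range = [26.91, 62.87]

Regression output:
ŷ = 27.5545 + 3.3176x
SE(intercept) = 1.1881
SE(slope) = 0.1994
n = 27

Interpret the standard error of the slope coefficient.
SE(slope) = 0.1994 measures the uncertainty in the estimated slope. The coefficient is estimated precisely (SE/|β̂₁| = 6.0%).

SE(β̂₁) = s / √Sxx, where s is the residual standard deviation and Sxx = Σ(x − x̄)². It is the yardstick for how far β̂₁ = 3.3176 could plausibly be from the true slope.

Relative precision:
- SE / |β̂₁| = 0.1994 / 3.3176 = 6.0%
- Rule of thumb (under 20%: precise; 20% to under 50%: moderately precise; 50% or more: imprecise) → precise

Rough 95% range (±2 SE): 3.3176 ± 0.3988 → (2.9188, 3.7164).

What drives SE(β̂₁): larger n (here n = 27) → smaller SE.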